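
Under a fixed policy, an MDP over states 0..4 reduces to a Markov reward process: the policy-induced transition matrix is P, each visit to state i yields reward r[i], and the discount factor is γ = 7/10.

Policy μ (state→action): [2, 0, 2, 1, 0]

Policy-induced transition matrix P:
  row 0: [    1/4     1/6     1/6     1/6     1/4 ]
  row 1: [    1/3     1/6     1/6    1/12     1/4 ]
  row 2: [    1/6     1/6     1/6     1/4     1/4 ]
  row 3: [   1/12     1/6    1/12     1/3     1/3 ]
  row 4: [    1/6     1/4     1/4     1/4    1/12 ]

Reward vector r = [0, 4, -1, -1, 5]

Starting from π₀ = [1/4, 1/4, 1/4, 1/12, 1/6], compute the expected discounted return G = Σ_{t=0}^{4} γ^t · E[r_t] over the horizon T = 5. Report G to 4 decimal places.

t=0: π = [0.2500, 0.2500, 0.2500, 0.0833, 0.1667], E[r] = 1.5000, γ^t·E[r] = 1.500000, running G = 1.500000
t=1: π = [0.2222, 0.1806, 0.1736, 0.1944, 0.2292], E[r] = 1.5000, γ^t·E[r] = 1.050000, running G = 2.550000
t=2: π = [0.1991, 0.1858, 0.1696, 0.2176, 0.2280], E[r] = 1.4959, γ^t·E[r] = 0.733015, running G = 3.283015
t=3: π = [0.1961, 0.1857, 0.1675, 0.2206, 0.2301], E[r] = 1.5052, γ^t·E[r] = 0.516286, running G = 3.799302
t=4: π = [0.1956, 0.1858, 0.1675, 0.2211, 0.2300], E[r] = 1.5050, γ^t·E[r] = 0.361339, running G = 4.160640

G = 4.1606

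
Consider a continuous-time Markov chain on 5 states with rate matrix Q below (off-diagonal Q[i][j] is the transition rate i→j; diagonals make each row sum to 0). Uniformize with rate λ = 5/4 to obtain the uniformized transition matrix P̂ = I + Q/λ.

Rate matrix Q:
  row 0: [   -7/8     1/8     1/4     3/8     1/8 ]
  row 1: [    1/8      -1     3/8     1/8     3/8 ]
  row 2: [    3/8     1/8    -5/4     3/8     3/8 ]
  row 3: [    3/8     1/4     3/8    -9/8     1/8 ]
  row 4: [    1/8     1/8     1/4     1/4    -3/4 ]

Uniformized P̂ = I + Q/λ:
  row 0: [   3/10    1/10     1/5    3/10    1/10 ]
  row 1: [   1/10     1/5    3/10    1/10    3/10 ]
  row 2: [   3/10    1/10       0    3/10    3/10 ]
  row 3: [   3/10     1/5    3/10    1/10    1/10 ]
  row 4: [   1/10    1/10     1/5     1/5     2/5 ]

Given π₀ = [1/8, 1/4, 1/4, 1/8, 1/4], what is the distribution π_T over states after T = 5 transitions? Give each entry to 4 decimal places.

π = [0.2256, 0.1342, 0.1951, 0.2079, 0.2372]

t=0: π = [0.1250, 0.2500, 0.2500, 0.1250, 0.2500]
t=1: π = [0.2000, 0.1375, 0.1875, 0.2000, 0.2750]
t=2: π = [0.2175, 0.1338, 0.1963, 0.2050, 0.2475]
t=3: π = [0.2238, 0.1339, 0.1946, 0.2075, 0.2403]
t=4: π = [0.2252, 0.1341, 0.1952, 0.2077, 0.2378]
t=5: π = [0.2256, 0.1342, 0.1951, 0.2079, 0.2372]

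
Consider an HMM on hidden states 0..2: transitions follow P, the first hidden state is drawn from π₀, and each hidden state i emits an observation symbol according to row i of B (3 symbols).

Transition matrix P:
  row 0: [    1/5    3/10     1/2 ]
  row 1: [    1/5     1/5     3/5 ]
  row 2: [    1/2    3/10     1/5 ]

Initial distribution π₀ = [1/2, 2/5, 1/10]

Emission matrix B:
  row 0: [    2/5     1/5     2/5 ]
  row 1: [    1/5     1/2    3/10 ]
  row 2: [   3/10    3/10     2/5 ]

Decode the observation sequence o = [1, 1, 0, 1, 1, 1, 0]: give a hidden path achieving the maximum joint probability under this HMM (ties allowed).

path = [1, 2, 0, 2, 1, 2, 0]

t=0: δ = [1.000e-01, 2.000e-01, 3.000e-02]  (obs o_0=1)
t=1: δ = [8.000e-03, 2.000e-02, 3.600e-02]  ψ = [1, 1, 1]  (obs o_1=1)
t=2: δ = [7.200e-03, 2.160e-03, 3.600e-03]  ψ = [2, 2, 1]  (obs o_2=0)
t=3: δ = [3.600e-04, 1.080e-03, 1.080e-03]  ψ = [2, 0, 0]  (obs o_3=1)
t=4: δ = [1.080e-04, 1.620e-04, 1.944e-04]  ψ = [2, 2, 1]  (obs o_4=1)
t=5: δ = [1.944e-05, 2.916e-05, 2.916e-05]  ψ = [2, 2, 1]  (obs o_5=1)
t=6: δ = [5.832e-06, 1.750e-06, 5.249e-06]  ψ = [2, 2, 1]  (obs o_6=0)
backtrack: best end state = 0; path = [1, 2, 0, 2, 1, 2, 0]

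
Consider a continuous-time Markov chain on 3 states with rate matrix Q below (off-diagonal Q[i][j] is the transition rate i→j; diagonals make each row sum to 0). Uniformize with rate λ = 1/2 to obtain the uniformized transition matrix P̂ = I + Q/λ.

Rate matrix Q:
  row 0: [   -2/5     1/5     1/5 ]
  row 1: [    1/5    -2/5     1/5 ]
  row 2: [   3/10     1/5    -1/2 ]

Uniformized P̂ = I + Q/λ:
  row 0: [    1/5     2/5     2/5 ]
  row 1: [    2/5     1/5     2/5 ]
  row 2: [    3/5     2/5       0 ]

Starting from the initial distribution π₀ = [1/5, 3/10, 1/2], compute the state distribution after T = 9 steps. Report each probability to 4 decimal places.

π = [0.3810, 0.3333, 0.2857]

t=0: π = [0.2000, 0.3000, 0.5000]
t=1: π = [0.4600, 0.3400, 0.2000]
t=2: π = [0.3480, 0.3320, 0.3200]
t=3: π = [0.3944, 0.3336, 0.2720]
t=4: π = [0.3755, 0.3333, 0.2912]
t=5: π = [0.3831, 0.3333, 0.2835]
t=6: π = [0.3801, 0.3333, 0.2866]
t=7: π = [0.3813, 0.3333, 0.2854]
t=8: π = [0.3808, 0.3333, 0.2859]
t=9: π = [0.3810, 0.3333, 0.2857]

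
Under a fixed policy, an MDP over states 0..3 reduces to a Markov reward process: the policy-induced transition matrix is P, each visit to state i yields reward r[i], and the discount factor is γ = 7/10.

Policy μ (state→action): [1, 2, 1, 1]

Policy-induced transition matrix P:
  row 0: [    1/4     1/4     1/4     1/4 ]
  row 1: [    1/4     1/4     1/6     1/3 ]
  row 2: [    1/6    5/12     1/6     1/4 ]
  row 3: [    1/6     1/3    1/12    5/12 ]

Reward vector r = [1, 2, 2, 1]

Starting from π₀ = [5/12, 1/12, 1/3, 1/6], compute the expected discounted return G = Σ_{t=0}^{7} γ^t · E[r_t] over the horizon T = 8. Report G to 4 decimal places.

G = 4.5787

t=0: π = [0.4167, 0.0833, 0.3333, 0.1667], E[r] = 1.4167, γ^t·E[r] = 1.416667, running G = 1.416667
t=1: π = [0.2083, 0.3194, 0.1875, 0.2847], E[r] = 1.5069, γ^t·E[r] = 1.054861, running G = 2.471528
t=2: π = [0.2106, 0.3050, 0.1603, 0.3241], E[r] = 1.4653, γ^t·E[r] = 0.717986, running G = 3.189514
t=3: π = [0.2096, 0.3037, 0.1572, 0.3294], E[r] = 1.4609, γ^t·E[r] = 0.501102, running G = 3.690615
t=4: π = [0.2094, 0.3037, 0.1567, 0.3302], E[r] = 1.4603, γ^t·E[r] = 0.350627, running G = 4.041243
t=5: π = [0.2094, 0.3036, 0.1566, 0.3303], E[r] = 1.4602, γ^t·E[r] = 0.245422, running G = 4.286664
t=6: π = [0.2094, 0.3036, 0.1566, 0.3304], E[r] = 1.4602, γ^t·E[r] = 0.171793, running G = 4.458458
t=7: π = [0.2094, 0.3036, 0.1566, 0.3304], E[r] = 1.4602, γ^t·E[r] = 0.120255, running G = 4.578713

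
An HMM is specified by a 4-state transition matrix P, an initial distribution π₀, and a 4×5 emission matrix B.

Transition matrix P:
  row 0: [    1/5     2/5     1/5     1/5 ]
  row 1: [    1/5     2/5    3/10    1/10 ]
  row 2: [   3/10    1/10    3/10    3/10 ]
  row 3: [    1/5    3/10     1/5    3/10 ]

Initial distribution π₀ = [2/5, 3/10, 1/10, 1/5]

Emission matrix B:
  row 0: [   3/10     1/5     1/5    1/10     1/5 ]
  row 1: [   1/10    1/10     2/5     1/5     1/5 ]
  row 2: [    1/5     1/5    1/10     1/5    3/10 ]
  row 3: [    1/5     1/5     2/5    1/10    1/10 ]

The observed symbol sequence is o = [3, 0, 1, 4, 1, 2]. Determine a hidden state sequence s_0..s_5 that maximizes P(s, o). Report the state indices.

path = [1, 2, 2, 2, 0, 1]

t=0: δ = [4.000e-02, 6.000e-02, 2.000e-02, 2.000e-02]  (obs o_0=3)
t=1: δ = [3.600e-03, 2.400e-03, 3.600e-03, 1.600e-03]  ψ = [1, 1, 1, 0]  (obs o_1=0)
t=2: δ = [2.160e-04, 1.440e-04, 2.160e-04, 2.160e-04]  ψ = [2, 0, 2, 2]  (obs o_2=1)
t=3: δ = [1.296e-05, 1.728e-05, 1.944e-05, 6.480e-06]  ψ = [2, 0, 2, 2]  (obs o_3=4)
t=4: δ = [1.166e-06, 6.912e-07, 1.166e-06, 1.166e-06]  ψ = [2, 1, 2, 2]  (obs o_4=1)
t=5: δ = [6.998e-08, 1.866e-07, 3.499e-08, 1.400e-07]  ψ = [2, 0, 2, 2]  (obs o_5=2)
backtrack: best end state = 1; path = [1, 2, 2, 2, 0, 1]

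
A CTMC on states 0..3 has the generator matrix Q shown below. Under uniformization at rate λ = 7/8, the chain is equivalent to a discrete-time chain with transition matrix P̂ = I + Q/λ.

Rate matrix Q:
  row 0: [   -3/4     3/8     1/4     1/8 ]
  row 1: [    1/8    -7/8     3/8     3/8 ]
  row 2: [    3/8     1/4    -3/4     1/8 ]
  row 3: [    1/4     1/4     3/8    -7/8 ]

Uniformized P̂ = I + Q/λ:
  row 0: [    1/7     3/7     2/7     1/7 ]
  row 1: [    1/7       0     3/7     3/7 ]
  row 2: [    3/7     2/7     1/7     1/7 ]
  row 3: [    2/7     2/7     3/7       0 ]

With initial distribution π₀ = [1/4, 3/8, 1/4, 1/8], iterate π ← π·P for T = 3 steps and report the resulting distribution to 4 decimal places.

π = [0.2540, 0.2504, 0.3036, 0.1921]

t=0: π = [0.2500, 0.3750, 0.2500, 0.1250]
t=1: π = [0.2321, 0.2143, 0.3214, 0.2321]
t=2: π = [0.2679, 0.2577, 0.3036, 0.1709]
t=3: π = [0.2540, 0.2504, 0.3036, 0.1921]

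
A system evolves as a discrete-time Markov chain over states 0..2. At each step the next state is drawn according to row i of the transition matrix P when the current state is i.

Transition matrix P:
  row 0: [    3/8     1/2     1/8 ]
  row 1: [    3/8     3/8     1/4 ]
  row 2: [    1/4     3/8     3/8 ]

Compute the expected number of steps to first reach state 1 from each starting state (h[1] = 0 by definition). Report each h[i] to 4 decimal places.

h = [2.0870, 0.0000, 2.4348]

First-step conditioning: h[1] = 0; for i ≠ 1, h[i] = 1 + Σ_k P[i][k]·h[k].
  h[0] = 1 + 3/8·h[0] + 1/8·h[2]
  h[2] = 1 + 1/4·h[0] + 3/8·h[2]
Solving the 2×2 linear system over states ≠ 1 gives exactly h = [48/23, 0, 56/23] (h[1] = 0 is the target).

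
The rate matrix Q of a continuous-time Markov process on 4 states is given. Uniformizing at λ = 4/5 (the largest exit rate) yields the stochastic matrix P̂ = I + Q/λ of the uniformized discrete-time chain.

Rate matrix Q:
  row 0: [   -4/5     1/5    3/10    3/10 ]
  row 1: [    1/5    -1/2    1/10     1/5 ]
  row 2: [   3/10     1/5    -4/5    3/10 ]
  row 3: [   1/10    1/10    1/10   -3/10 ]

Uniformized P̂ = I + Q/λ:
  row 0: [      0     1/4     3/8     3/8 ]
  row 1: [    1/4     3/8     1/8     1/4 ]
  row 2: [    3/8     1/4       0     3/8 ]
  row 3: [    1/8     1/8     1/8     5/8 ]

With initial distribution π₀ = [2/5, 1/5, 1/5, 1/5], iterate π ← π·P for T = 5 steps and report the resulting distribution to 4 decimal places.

π = [0.1679, 0.2199, 0.1494, 0.4627]

t=0: π = [0.4000, 0.2000, 0.2000, 0.2000]
t=1: π = [0.1500, 0.2500, 0.2000, 0.4000]
t=2: π = [0.1875, 0.2313, 0.1375, 0.4438]
t=3: π = [0.1648, 0.2234, 0.1547, 0.4570]
t=4: π = [0.1710, 0.2208, 0.1469, 0.4613]
t=5: π = [0.1679, 0.2199, 0.1494, 0.4627]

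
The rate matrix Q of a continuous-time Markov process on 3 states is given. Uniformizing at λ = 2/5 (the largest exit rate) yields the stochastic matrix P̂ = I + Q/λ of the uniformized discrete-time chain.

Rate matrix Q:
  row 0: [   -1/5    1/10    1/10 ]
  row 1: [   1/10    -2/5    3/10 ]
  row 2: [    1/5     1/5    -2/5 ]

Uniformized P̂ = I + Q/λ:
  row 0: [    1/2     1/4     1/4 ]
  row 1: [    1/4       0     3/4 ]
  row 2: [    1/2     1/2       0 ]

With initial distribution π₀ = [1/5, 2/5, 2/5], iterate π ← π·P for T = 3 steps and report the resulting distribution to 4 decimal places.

π = [0.4313, 0.2531, 0.3156]

t=0: π = [0.2000, 0.4000, 0.4000]
t=1: π = [0.4000, 0.2500, 0.3500]
t=2: π = [0.4375, 0.2750, 0.2875]
t=3: π = [0.4313, 0.2531, 0.3156]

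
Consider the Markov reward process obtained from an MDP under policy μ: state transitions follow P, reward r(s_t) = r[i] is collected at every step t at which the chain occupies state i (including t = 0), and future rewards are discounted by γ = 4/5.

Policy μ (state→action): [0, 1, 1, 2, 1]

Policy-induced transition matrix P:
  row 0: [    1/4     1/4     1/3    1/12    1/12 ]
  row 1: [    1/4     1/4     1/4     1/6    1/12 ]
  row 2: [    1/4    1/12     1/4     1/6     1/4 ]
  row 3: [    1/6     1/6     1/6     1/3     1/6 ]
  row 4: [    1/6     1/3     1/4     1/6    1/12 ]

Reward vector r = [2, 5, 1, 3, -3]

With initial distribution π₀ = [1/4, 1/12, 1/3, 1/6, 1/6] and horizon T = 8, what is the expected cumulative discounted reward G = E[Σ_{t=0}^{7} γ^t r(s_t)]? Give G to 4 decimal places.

G = 6.9731

t=0: π = [0.2500, 0.0833, 0.3333, 0.1667, 0.1667], E[r] = 1.2500, γ^t·E[r] = 1.250000, running G = 1.250000
t=1: π = [0.2222, 0.1944, 0.2569, 0.1736, 0.1528], E[r] = 1.7361, γ^t·E[r] = 1.388889, running G = 2.638889
t=2: π = [0.2228, 0.2054, 0.2541, 0.1771, 0.1406], E[r] = 1.8362, γ^t·E[r] = 1.175185, running G = 3.814074
t=3: π = [0.2235, 0.2046, 0.2538, 0.1776, 0.1404], E[r] = 1.8355, γ^t·E[r] = 0.939778, running G = 4.753852
t=4: π = [0.2235, 0.2046, 0.2538, 0.1776, 0.1404], E[r] = 1.8354, γ^t·E[r] = 0.751794, running G = 5.505646
t=5: π = [0.2235, 0.2046, 0.2538, 0.1776, 0.1404], E[r] = 1.8354, γ^t·E[r] = 0.601426, running G = 6.107072
t=6: π = [0.2235, 0.2046, 0.2538, 0.1777, 0.1404], E[r] = 1.8354, γ^t·E[r] = 0.481142, running G = 6.588215
t=7: π = [0.2235, 0.2046, 0.2538, 0.1777, 0.1404], E[r] = 1.8354, γ^t·E[r] = 0.384914, running G = 6.973129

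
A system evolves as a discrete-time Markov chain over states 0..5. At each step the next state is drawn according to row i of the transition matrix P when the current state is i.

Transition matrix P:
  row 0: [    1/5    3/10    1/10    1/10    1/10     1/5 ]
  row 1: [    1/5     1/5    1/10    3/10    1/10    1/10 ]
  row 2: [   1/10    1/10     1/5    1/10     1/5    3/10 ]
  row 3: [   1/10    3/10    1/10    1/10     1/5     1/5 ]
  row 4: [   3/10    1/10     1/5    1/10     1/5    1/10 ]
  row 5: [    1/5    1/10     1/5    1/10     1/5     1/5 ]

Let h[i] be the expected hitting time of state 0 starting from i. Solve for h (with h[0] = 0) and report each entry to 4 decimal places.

h = [0.0000, 5.4164, 5.8359, 5.8051, 4.7748, 5.3054]

First-step conditioning: h[0] = 0; for i ≠ 0, h[i] = 1 + Σ_k P[i][k]·h[k].
  h[1] = 1 + 1/5·h[1] + 1/10·h[2] + 3/10·h[3] + 1/10·h[4] + 1/10·h[5]
  h[2] = 1 + 1/10·h[1] + 1/5·h[2] + 1/10·h[3] + 1/5·h[4] + 3/10·h[5]
  h[3] = 1 + 3/10·h[1] + 1/10·h[2] + 1/10·h[3] + 1/5·h[4] + 1/5·h[5]
  h[4] = 1 + 1/10·h[1] + 1/5·h[2] + 1/10·h[3] + 1/5·h[4] + 1/10·h[5]
  h[5] = 1 + 1/10·h[1] + 1/5·h[2] + 1/10·h[3] + 1/5·h[4] + 1/5·h[5]
Solving the 5×5 linear system over states ≠ 0 gives exactly h = [0, 8780/1621, 9460/1621, 9410/1621, 7740/1621, 8600/1621] (h[0] = 0 is the target).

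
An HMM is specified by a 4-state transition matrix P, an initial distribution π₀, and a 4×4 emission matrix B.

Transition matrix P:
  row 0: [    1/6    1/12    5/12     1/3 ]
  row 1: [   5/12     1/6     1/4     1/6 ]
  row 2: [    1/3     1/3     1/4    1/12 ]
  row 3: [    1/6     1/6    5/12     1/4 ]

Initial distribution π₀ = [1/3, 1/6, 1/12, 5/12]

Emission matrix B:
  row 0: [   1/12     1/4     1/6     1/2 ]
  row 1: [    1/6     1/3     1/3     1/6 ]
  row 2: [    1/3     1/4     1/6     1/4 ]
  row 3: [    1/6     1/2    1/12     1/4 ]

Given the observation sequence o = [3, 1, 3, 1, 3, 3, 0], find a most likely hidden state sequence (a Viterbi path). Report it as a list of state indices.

t=0: δ = [1.667e-01, 2.778e-02, 2.083e-02, 1.042e-01]  (obs o_0=3)
t=1: δ = [6.944e-03, 5.787e-03, 1.736e-02, 2.778e-02]  ψ = [0, 3, 0, 0]  (obs o_1=1)
t=2: δ = [2.894e-03, 9.645e-04, 2.894e-03, 1.736e-03]  ψ = [2, 2, 3, 3]  (obs o_2=3)
t=3: δ = [2.411e-04, 3.215e-04, 3.014e-04, 4.823e-04]  ψ = [2, 2, 0, 0]  (obs o_3=1)
t=4: δ = [6.698e-05, 1.674e-05, 5.023e-05, 3.014e-05]  ψ = [1, 2, 3, 3]  (obs o_4=3)
t=5: δ = [8.372e-06, 2.791e-06, 6.977e-06, 5.582e-06]  ψ = [2, 2, 0, 0]  (obs o_5=3)
t=6: δ = [1.938e-07, 3.876e-07, 1.163e-06, 4.651e-07]  ψ = [2, 2, 0, 0]  (obs o_6=0)
backtrack: best end state = 2; path = [0, 2, 0, 3, 2, 0, 2]

path = [0, 2, 0, 3, 2, 0, 2]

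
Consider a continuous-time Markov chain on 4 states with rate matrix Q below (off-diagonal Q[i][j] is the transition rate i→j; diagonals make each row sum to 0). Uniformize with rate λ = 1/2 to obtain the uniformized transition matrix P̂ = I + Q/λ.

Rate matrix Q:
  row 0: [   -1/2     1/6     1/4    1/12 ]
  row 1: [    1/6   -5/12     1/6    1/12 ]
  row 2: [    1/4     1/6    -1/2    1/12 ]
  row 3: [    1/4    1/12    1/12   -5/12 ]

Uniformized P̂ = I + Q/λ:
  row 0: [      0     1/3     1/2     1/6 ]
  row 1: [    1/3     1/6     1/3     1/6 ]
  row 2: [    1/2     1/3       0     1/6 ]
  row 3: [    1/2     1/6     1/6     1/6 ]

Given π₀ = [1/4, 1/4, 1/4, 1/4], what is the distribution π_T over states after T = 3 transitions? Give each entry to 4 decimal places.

π = [0.3102, 0.2616, 0.2616, 0.1667]

t=0: π = [0.2500, 0.2500, 0.2500, 0.2500]
t=1: π = [0.3333, 0.2500, 0.2500, 0.1667]
t=2: π = [0.2917, 0.2639, 0.2778, 0.1667]
t=3: π = [0.3102, 0.2616, 0.2616, 0.1667]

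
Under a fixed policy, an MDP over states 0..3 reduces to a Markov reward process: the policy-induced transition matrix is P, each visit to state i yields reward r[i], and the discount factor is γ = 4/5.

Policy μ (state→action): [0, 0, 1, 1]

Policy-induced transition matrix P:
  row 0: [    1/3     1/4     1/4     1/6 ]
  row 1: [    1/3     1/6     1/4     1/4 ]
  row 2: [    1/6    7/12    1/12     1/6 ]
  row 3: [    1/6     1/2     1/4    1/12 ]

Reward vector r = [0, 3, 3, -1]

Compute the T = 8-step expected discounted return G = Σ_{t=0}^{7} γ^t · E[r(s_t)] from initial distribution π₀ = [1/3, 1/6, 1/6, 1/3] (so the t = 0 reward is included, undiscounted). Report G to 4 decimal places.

t=0: π = [0.3333, 0.1667, 0.1667, 0.3333], E[r] = 0.6667, γ^t·E[r] = 0.666667, running G = 0.666667
t=1: π = [0.2500, 0.3750, 0.2222, 0.1528], E[r] = 1.6389, γ^t·E[r] = 1.311111, running G = 1.977778
t=2: π = [0.2708, 0.3310, 0.2130, 0.1852], E[r] = 1.4468, γ^t·E[r] = 0.925926, running G = 2.903704
t=3: π = [0.2670, 0.3397, 0.2145, 0.1788], E[r] = 1.4838, γ^t·E[r] = 0.759704, running G = 3.663407
t=4: π = [0.2678, 0.3379, 0.2142, 0.1801], E[r] = 1.4764, γ^t·E[r] = 0.604721, running G = 4.268128
t=5: π = [0.2676, 0.3383, 0.2143, 0.1798], E[r] = 1.4779, γ^t·E[r] = 0.484274, running G = 4.752402
t=6: π = [0.2676, 0.3382, 0.2143, 0.1799], E[r] = 1.4776, γ^t·E[r] = 0.387336, running G = 5.139738
t=7: π = [0.2676, 0.3382, 0.2143, 0.1799], E[r] = 1.4776, γ^t·E[r] = 0.309883, running G = 5.449621

G = 5.4496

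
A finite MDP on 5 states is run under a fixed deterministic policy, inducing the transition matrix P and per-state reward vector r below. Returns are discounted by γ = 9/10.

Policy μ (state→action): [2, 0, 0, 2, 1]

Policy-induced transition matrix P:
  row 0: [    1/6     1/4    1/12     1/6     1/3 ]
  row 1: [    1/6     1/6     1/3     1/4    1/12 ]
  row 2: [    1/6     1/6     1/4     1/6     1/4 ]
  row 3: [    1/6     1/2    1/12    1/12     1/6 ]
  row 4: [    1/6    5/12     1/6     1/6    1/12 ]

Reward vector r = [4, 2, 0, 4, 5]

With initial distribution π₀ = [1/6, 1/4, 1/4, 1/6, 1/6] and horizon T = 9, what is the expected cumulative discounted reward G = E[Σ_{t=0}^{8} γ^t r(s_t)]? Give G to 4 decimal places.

t=0: π = [0.1667, 0.2500, 0.2500, 0.1667, 0.1667], E[r] = 2.6667, γ^t·E[r] = 2.666667, running G = 2.666667
t=1: π = [0.1667, 0.2778, 0.2014, 0.1736, 0.1806], E[r] = 2.8194, γ^t·E[r] = 2.537500, running G = 5.204167
t=2: π = [0.1667, 0.2836, 0.2014, 0.1753, 0.1730], E[r] = 2.8003, γ^t·E[r] = 2.268281, running G = 7.472448
t=3: π = [0.1667, 0.2823, 0.2022, 0.1757, 0.1732], E[r] = 2.7998, γ^t·E[r] = 2.041066, running G = 9.513514
t=4: π = [0.1667, 0.2824, 0.2020, 0.1755, 0.1733], E[r] = 2.8004, γ^t·E[r] = 1.837337, running G = 11.350851
t=5: π = [0.1667, 0.2824, 0.2021, 0.1756, 0.1733], E[r] = 2.8003, γ^t·E[r] = 1.653534, running G = 13.004385
t=6: π = [0.1667, 0.2824, 0.2021, 0.1756, 0.1733], E[r] = 2.8003, γ^t·E[r] = 1.488188, running G = 14.492572
t=7: π = [0.1667, 0.2824, 0.2021, 0.1756, 0.1733], E[r] = 2.8003, γ^t·E[r] = 1.339369, running G = 15.831941
t=8: π = [0.1667, 0.2824, 0.2021, 0.1756, 0.1733], E[r] = 2.8003, γ^t·E[r] = 1.205432, running G = 17.037372

G = 17.0374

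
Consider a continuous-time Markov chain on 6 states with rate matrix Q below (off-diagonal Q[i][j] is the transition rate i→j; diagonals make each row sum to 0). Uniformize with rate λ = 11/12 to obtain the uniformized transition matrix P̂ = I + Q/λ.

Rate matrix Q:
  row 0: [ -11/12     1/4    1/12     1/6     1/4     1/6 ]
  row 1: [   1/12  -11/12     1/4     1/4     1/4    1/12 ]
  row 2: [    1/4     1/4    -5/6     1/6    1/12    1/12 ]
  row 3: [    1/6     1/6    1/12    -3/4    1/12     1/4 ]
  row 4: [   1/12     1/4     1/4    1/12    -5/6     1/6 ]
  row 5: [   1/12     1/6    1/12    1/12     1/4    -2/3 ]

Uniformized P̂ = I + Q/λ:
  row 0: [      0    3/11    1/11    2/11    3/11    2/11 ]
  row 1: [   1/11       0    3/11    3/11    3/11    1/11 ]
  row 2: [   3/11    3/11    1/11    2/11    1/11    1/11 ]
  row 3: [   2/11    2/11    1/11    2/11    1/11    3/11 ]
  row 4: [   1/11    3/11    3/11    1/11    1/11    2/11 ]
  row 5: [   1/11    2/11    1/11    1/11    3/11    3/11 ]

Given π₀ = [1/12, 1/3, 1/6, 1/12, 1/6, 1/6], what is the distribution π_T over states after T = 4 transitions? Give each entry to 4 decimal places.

π = [0.1238, 0.1900, 0.1583, 0.1657, 0.1801, 0.1821]

t=0: π = [0.0833, 0.3333, 0.1667, 0.0833, 0.1667, 0.1667]
t=1: π = [0.1212, 0.1591, 0.1818, 0.1818, 0.1970, 0.1591]
t=2: π = [0.1295, 0.1983, 0.1556, 0.1639, 0.1708, 0.1818]
t=3: π = [0.1223, 0.1872, 0.1580, 0.1678, 0.1836, 0.1811]
t=4: π = [0.1238, 0.1900, 0.1583, 0.1657, 0.1801, 0.1821]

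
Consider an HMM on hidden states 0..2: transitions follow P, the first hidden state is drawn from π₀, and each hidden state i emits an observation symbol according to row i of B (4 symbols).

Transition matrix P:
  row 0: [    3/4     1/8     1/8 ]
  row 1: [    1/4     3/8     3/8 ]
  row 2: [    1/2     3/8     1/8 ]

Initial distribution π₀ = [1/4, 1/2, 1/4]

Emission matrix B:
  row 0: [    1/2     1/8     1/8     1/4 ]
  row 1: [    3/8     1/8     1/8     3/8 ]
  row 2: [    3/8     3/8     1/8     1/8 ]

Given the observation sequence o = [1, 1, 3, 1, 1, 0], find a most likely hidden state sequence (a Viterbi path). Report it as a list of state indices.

path = [1, 2, 1, 2, 0, 0]

t=0: δ = [3.125e-02, 6.250e-02, 9.375e-02]  (obs o_0=1)
t=1: δ = [5.859e-03, 4.395e-03, 8.789e-03]  ψ = [2, 2, 1]  (obs o_1=1)
t=2: δ = [1.099e-03, 1.236e-03, 2.060e-04]  ψ = [0, 2, 1]  (obs o_2=3)
t=3: δ = [1.030e-04, 5.794e-05, 1.738e-04]  ψ = [0, 1, 1]  (obs o_3=1)
t=4: δ = [1.086e-05, 8.147e-06, 8.147e-06]  ψ = [2, 2, 1]  (obs o_4=1)
t=5: δ = [4.074e-06, 1.146e-06, 1.146e-06]  ψ = [0, 1, 1]  (obs o_5=0)
backtrack: best end state = 0; path = [1, 2, 1, 2, 0, 0]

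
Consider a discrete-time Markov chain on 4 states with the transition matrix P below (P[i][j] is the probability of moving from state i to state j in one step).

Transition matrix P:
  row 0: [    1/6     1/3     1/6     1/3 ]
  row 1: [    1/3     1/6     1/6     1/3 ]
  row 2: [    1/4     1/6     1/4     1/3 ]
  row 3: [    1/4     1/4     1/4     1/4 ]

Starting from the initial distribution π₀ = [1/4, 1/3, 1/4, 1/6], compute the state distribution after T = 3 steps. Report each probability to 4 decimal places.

π = [0.2491, 0.2334, 0.2097, 0.3078]

t=0: π = [0.2500, 0.3333, 0.2500, 0.1667]
t=1: π = [0.2569, 0.2222, 0.2014, 0.3194]
t=2: π = [0.2471, 0.2361, 0.2101, 0.3067]
t=3: π = [0.2491, 0.2334, 0.2097, 0.3078]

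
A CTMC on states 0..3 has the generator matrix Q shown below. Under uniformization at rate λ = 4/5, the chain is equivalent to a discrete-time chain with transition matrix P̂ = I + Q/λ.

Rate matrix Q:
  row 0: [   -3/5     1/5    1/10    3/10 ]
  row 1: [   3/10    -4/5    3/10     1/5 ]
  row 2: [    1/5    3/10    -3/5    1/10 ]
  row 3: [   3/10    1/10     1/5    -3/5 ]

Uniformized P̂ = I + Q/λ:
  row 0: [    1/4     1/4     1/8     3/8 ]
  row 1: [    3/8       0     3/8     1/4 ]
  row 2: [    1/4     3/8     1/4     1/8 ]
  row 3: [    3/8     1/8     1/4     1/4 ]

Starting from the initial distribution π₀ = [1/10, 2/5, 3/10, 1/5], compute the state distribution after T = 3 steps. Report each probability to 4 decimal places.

π = [0.3090, 0.1926, 0.2398, 0.2586]

t=0: π = [0.1000, 0.4000, 0.3000, 0.2000]
t=1: π = [0.3250, 0.1625, 0.2875, 0.2250]
t=2: π = [0.2984, 0.2172, 0.2297, 0.2547]
t=3: π = [0.3090, 0.1926, 0.2398, 0.2586]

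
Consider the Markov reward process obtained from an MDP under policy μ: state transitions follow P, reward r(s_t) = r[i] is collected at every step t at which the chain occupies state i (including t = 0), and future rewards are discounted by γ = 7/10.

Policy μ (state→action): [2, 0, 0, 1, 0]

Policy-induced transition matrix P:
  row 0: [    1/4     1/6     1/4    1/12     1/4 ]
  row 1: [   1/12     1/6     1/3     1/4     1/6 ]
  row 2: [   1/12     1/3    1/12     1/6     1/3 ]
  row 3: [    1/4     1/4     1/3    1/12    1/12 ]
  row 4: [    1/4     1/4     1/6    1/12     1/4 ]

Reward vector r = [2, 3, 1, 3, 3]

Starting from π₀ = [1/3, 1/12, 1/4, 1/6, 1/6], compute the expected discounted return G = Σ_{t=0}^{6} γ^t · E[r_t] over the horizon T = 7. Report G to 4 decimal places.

t=0: π = [0.3333, 0.0833, 0.2500, 0.1667, 0.1667], E[r] = 2.1667, γ^t·E[r] = 2.166667, running G = 2.166667
t=1: π = [0.1944, 0.2361, 0.2153, 0.1181, 0.2361], E[r] = 2.3750, γ^t·E[r] = 1.662500, running G = 3.829167
t=2: π = [0.1748, 0.2321, 0.2240, 0.1406, 0.2286], E[r] = 2.3773, γ^t·E[r] = 1.164884, running G = 4.994051
t=3: π = [0.1740, 0.2348, 0.2247, 0.1407, 0.2259], E[r] = 2.3766, γ^t·E[r] = 0.815187, running G = 5.809238
t=4: π = [0.1734, 0.2347, 0.2250, 0.1412, 0.2257], E[r] = 2.3765, γ^t·E[r] = 0.570608, running G = 6.379846
t=5: π = [0.1734, 0.2347, 0.2250, 0.1412, 0.2257], E[r] = 2.3766, γ^t·E[r] = 0.399435, running G = 6.779281
t=6: π = [0.1734, 0.2347, 0.2250, 0.1412, 0.2257], E[r] = 2.3766, γ^t·E[r] = 0.279603, running G = 7.058883

G = 7.0589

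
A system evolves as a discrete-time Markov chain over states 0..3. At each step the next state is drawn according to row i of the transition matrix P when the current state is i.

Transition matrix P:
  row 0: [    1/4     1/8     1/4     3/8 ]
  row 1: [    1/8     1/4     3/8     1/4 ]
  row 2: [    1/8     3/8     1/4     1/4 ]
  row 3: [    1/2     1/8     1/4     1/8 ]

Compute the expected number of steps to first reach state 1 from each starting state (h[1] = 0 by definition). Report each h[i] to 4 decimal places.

First-step conditioning: h[1] = 0; for i ≠ 1, h[i] = 1 + Σ_k P[i][k]·h[k].
  h[0] = 1 + 1/4·h[0] + 1/4·h[2] + 3/8·h[3]
  h[2] = 1 + 1/8·h[0] + 1/4·h[2] + 1/4·h[3]
  h[3] = 1 + 1/2·h[0] + 1/4·h[2] + 1/8·h[3]
Solving the 3×3 linear system over states ≠ 1 gives exactly h = [16/3, 0, 4, 16/3] (h[1] = 0 is the target).

h = [5.3333, 0.0000, 4.0000, 5.3333]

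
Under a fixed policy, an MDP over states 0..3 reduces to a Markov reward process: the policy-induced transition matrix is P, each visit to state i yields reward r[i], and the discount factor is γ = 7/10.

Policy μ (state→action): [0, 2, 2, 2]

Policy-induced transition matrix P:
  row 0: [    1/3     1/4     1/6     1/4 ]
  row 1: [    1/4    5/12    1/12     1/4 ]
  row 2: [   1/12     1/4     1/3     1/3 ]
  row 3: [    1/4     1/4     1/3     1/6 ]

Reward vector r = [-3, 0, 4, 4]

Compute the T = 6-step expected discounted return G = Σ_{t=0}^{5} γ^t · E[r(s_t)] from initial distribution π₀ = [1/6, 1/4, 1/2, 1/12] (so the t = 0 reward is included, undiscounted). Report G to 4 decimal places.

G = 4.4229

t=0: π = [0.1667, 0.2500, 0.5000, 0.0833], E[r] = 1.8333, γ^t·E[r] = 1.833333, running G = 1.833333
t=1: π = [0.1806, 0.2917, 0.2431, 0.2847], E[r] = 1.5694, γ^t·E[r] = 1.098611, running G = 2.931944
t=2: π = [0.2245, 0.2986, 0.2303, 0.2465], E[r] = 1.2338, γ^t·E[r] = 0.604560, running G = 3.536505
t=3: π = [0.2303, 0.2998, 0.2213, 0.2486], E[r] = 1.1887, γ^t·E[r] = 0.407709, running G = 3.944214
t=4: π = [0.2323, 0.3000, 0.2200, 0.2477], E[r] = 1.1739, γ^t·E[r] = 0.281861, running G = 4.226075
t=5: π = [0.2327, 0.3000, 0.2196, 0.2477], E[r] = 1.1712, γ^t·E[r] = 0.196840, running G = 4.422915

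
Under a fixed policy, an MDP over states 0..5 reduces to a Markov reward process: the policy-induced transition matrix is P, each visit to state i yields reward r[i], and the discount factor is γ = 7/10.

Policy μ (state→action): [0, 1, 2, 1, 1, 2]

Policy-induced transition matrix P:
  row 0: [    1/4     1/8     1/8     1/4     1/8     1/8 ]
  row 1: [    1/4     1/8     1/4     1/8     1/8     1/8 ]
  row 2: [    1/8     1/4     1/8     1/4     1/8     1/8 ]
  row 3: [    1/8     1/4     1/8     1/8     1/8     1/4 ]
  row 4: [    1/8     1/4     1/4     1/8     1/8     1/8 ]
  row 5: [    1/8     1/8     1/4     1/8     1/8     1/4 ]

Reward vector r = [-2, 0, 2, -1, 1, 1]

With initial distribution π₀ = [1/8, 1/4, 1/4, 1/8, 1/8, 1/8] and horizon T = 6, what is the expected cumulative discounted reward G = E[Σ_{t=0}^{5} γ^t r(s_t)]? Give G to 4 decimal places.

t=0: π = [0.1250, 0.2500, 0.2500, 0.1250, 0.1250, 0.1250], E[r] = 0.3750, γ^t·E[r] = 0.375000, running G = 0.375000
t=1: π = [0.1719, 0.1875, 0.1875, 0.1719, 0.1250, 0.1563], E[r] = 0.1406, γ^t·E[r] = 0.098438, running G = 0.473438
t=2: π = [0.1699, 0.1855, 0.1836, 0.1699, 0.1250, 0.1660], E[r] = 0.1484, γ^t·E[r] = 0.072734, running G = 0.546172
t=3: π = [0.1694, 0.1848, 0.1846, 0.1692, 0.1250, 0.1670], E[r] = 0.1531, γ^t·E[r] = 0.052505, running G = 0.598677
t=4: π = [0.1693, 0.1848, 0.1846, 0.1693, 0.1250, 0.1670], E[r] = 0.1534, γ^t·E[r] = 0.036834, running G = 0.635511
t=5: π = [0.1693, 0.1849, 0.1846, 0.1692, 0.1250, 0.1670], E[r] = 0.1535, γ^t·E[r] = 0.025796, running G = 0.661307

G = 0.6613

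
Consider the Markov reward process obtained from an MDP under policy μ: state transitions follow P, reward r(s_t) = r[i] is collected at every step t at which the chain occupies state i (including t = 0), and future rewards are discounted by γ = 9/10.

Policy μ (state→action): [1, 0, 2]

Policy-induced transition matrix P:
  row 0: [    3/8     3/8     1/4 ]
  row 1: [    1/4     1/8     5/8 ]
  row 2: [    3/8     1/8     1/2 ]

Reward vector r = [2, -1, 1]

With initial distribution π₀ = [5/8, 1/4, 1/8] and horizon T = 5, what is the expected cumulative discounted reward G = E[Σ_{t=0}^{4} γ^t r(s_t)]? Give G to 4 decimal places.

G = 3.8552

t=0: π = [0.6250, 0.2500, 0.1250], E[r] = 1.1250, γ^t·E[r] = 1.125000, running G = 1.125000
t=1: π = [0.3438, 0.2813, 0.3750], E[r] = 0.7813, γ^t·E[r] = 0.703125, running G = 1.828125
t=2: π = [0.3398, 0.2109, 0.4492], E[r] = 0.9180, γ^t·E[r] = 0.743555, running G = 2.571680
t=3: π = [0.3486, 0.2100, 0.4414], E[r] = 0.9287, γ^t·E[r] = 0.677030, running G = 3.248710
t=4: π = [0.3488, 0.2122, 0.4391], E[r] = 0.9244, γ^t·E[r] = 0.606524, running G = 3.855234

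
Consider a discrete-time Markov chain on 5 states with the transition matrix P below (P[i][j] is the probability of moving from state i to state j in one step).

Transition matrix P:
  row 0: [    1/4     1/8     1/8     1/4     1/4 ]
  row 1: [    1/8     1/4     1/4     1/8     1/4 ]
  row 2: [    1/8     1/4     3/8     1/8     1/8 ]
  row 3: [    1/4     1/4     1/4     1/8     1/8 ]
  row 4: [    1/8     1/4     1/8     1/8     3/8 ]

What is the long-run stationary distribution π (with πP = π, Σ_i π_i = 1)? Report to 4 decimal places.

π = [0.1636, 0.2295, 0.2292, 0.1455, 0.2322]

Balance equations π_j = Σ_i π_i·P[i][j]:
  π_0 = 1/4·π_0 + 1/8·π_1 + 1/8·π_2 + 1/4·π_3 + 1/8·π_4
  π_1 = 1/8·π_0 + 1/4·π_1 + 1/4·π_2 + 1/4·π_3 + 1/4·π_4
  π_2 = 1/8·π_0 + 1/4·π_1 + 3/8·π_2 + 1/4·π_3 + 1/8·π_4
  π_3 = 1/4·π_0 + 1/8·π_1 + 1/8·π_2 + 1/8·π_3 + 1/8·π_4
  normalize: π_0 + π_1 + π_2 + π_3 + π_4 = 1
Solving the linear system gives exactly π = [9/55, 101/440, 11/48, 8/55, 613/2640].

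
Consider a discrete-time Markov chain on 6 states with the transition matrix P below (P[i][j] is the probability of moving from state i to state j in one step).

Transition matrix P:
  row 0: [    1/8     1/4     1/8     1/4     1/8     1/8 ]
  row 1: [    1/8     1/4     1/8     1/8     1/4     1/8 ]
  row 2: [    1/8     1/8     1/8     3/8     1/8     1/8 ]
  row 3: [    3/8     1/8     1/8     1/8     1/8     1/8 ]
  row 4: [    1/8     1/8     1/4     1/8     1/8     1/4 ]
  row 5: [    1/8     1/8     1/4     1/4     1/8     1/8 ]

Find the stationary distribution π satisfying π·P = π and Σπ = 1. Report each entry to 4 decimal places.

Balance equations π_j = Σ_i π_i·P[i][j]:
  π_0 = 1/8·π_0 + 1/8·π_1 + 1/8·π_2 + 3/8·π_3 + 1/8·π_4 + 1/8·π_5
  π_1 = 1/4·π_0 + 1/4·π_1 + 1/8·π_2 + 1/8·π_3 + 1/8·π_4 + 1/8·π_5
  π_2 = 1/8·π_0 + 1/8·π_1 + 1/8·π_2 + 1/8·π_3 + 1/4·π_4 + 1/4·π_5
  π_3 = 1/4·π_0 + 1/8·π_1 + 3/8·π_2 + 1/8·π_3 + 1/8·π_4 + 1/4·π_5
  π_4 = 1/8·π_0 + 1/4·π_1 + 1/8·π_2 + 1/8·π_3 + 1/8·π_4 + 1/8·π_5
  normalize: π_0 + π_1 + π_2 + π_3 + π_4 + π_5 = 1
Solving the linear system gives exactly π = [64/363, 61/363, 39/242, 149/726, 53/363, 52/363].

π = [0.1763, 0.1680, 0.1612, 0.2052, 0.1460, 0.1433]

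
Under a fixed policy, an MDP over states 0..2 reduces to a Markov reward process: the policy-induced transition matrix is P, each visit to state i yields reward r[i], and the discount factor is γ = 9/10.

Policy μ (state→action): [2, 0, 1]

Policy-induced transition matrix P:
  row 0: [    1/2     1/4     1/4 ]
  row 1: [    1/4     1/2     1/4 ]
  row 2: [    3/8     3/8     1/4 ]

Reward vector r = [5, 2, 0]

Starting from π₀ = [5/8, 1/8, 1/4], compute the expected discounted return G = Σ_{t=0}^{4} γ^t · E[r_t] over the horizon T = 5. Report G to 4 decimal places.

t=0: π = [0.6250, 0.1250, 0.2500], E[r] = 3.3750, γ^t·E[r] = 3.375000, running G = 3.375000
t=1: π = [0.4375, 0.3125, 0.2500], E[r] = 2.8125, γ^t·E[r] = 2.531250, running G = 5.906250
t=2: π = [0.3906, 0.3594, 0.2500], E[r] = 2.6719, γ^t·E[r] = 2.164219, running G = 8.070469
t=3: π = [0.3789, 0.3711, 0.2500], E[r] = 2.6367, γ^t·E[r] = 1.922168, running G = 9.992637
t=4: π = [0.3760, 0.3740, 0.2500], E[r] = 2.6279, γ^t·E[r] = 1.724185, running G = 11.716821

G = 11.7168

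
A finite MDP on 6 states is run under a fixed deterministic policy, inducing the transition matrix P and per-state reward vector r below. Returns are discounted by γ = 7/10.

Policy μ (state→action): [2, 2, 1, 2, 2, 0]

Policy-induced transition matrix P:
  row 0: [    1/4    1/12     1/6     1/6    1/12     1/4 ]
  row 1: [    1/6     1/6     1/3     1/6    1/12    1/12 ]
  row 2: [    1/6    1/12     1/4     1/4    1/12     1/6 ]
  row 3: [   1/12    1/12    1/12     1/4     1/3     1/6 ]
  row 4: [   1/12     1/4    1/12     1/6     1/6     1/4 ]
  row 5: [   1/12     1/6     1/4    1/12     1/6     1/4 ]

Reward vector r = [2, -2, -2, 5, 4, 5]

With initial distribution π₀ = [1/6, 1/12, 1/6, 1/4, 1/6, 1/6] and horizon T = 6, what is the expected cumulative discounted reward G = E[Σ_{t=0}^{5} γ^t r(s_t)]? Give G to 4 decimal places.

G = 6.8276

t=0: π = [0.1667, 0.0833, 0.1667, 0.2500, 0.1667, 0.1667], E[r] = 2.5833, γ^t·E[r] = 2.583333, running G = 2.583333
t=1: π = [0.1319, 0.1319, 0.1736, 0.1875, 0.1736, 0.2014], E[r] = 2.2917, γ^t·E[r] = 1.604167, running G = 4.187500
t=2: π = [0.1308, 0.1400, 0.1898, 0.1800, 0.1615, 0.1979], E[r] = 2.1372, γ^t·E[r] = 1.047205, running G = 5.234705
t=3: π = [0.1326, 0.1384, 0.1939, 0.1810, 0.1583, 0.1958], E[r] = 2.1180, γ^t·E[r] = 0.726460, running G = 5.961165
t=4: π = [0.1331, 0.1376, 0.1939, 0.1816, 0.1581, 0.1957], E[r] = 2.1220, γ^t·E[r] = 0.509492, running G = 6.470657
t=5: π = [0.1331, 0.1375, 0.1938, 0.1817, 0.1582, 0.1958], E[r] = 2.1239, γ^t·E[r] = 0.356959, running G = 6.827616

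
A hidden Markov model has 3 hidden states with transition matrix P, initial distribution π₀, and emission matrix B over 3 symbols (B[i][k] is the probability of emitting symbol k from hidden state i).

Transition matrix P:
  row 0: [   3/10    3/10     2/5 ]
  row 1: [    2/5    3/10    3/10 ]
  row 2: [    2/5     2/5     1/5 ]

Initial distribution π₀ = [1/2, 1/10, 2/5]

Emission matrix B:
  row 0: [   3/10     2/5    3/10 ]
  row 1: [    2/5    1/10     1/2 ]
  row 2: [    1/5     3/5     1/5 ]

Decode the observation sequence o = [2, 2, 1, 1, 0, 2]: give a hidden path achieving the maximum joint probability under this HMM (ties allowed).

path = [0, 1, 0, 2, 1, 1]

t=0: δ = [1.500e-01, 5.000e-02, 8.000e-02]  (obs o_0=2)
t=1: δ = [1.350e-02, 2.250e-02, 1.200e-02]  ψ = [0, 0, 0]  (obs o_1=2)
t=2: δ = [3.600e-03, 6.750e-04, 4.050e-03]  ψ = [1, 1, 1]  (obs o_2=1)
t=3: δ = [6.480e-04, 1.620e-04, 8.640e-04]  ψ = [2, 2, 0]  (obs o_3=1)
t=4: δ = [1.037e-04, 1.382e-04, 5.184e-05]  ψ = [2, 2, 0]  (obs o_4=0)
t=5: δ = [1.659e-05, 2.074e-05, 8.294e-06]  ψ = [1, 1, 0]  (obs o_5=2)
backtrack: best end state = 1; path = [0, 1, 0, 2, 1, 1]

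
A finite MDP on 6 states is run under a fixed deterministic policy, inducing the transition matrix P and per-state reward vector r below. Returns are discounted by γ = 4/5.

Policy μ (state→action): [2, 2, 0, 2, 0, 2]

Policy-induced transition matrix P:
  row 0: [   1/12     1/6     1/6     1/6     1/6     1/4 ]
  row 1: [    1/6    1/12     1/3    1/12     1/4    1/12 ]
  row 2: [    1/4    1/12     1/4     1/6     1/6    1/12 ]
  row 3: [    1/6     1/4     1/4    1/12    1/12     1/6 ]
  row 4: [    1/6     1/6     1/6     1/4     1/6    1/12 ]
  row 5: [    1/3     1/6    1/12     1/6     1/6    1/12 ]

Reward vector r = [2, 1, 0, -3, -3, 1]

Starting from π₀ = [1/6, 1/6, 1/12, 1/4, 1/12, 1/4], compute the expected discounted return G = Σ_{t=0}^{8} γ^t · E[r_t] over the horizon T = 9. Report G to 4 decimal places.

G = -1.1887

t=0: π = [0.1667, 0.1667, 0.0833, 0.2500, 0.0833, 0.2500], E[r] = -0.2500, γ^t·E[r] = -0.250000, running G = -0.250000
t=1: π = [0.2014, 0.1667, 0.2014, 0.1389, 0.1597, 0.1319], E[r] = -0.1944, γ^t·E[r] = -0.155556, running G = -0.405556
t=2: π = [0.1887, 0.1476, 0.2118, 0.1545, 0.1690, 0.1285], E[r] = -0.3171, γ^t·E[r] = -0.202963, running G = -0.608519
t=3: π = [0.1900, 0.1496, 0.2111, 0.1556, 0.1661, 0.1277], E[r] = -0.3077, γ^t·E[r] = -0.157556, running G = -0.766074
t=4: π = [0.1897, 0.1496, 0.2115, 0.1551, 0.1662, 0.1280], E[r] = -0.3068, γ^t·E[r] = -0.125664, running G = -0.891738
t=5: π = [0.1898, 0.1495, 0.2115, 0.1551, 0.1662, 0.1279], E[r] = -0.3070, γ^t·E[r] = -0.100600, running G = -0.992338
t=6: π = [0.1898, 0.1495, 0.2115, 0.1551, 0.1662, 0.1279], E[r] = -0.3070, γ^t·E[r] = -0.080481, running G = -1.072820
t=7: π = [0.1898, 0.1495, 0.2115, 0.1551, 0.1662, 0.1279], E[r] = -0.3070, γ^t·E[r] = -0.064382, running G = -1.137202
t=8: π = [0.1898, 0.1495, 0.2115, 0.1551, 0.1662, 0.1279], E[r] = -0.3070, γ^t·E[r] = -0.051506, running G = -1.188708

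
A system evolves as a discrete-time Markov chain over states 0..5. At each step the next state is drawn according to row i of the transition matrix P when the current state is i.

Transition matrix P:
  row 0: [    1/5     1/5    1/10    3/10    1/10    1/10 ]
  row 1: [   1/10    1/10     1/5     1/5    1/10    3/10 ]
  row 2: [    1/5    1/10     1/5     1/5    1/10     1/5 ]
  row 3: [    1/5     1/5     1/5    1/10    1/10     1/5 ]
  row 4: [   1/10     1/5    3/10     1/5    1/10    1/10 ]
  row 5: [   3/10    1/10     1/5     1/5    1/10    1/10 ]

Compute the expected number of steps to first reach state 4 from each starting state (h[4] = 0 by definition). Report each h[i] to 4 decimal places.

h = [10.0000, 10.0000, 10.0000, 10.0000, 0.0000, 10.0000]

First-step conditioning: h[4] = 0; for i ≠ 4, h[i] = 1 + Σ_k P[i][k]·h[k].
  h[0] = 1 + 1/5·h[0] + 1/5·h[1] + 1/10·h[2] + 3/10·h[3] + 1/10·h[5]
  h[1] = 1 + 1/10·h[0] + 1/10·h[1] + 1/5·h[2] + 1/5·h[3] + 3/10·h[5]
  h[2] = 1 + 1/5·h[0] + 1/10·h[1] + 1/5·h[2] + 1/5·h[3] + 1/5·h[5]
  h[3] = 1 + 1/5·h[0] + 1/5·h[1] + 1/5·h[2] + 1/10·h[3] + 1/5·h[5]
  h[5] = 1 + 3/10·h[0] + 1/10·h[1] + 1/5·h[2] + 1/5·h[3] + 1/10·h[5]
Solving the 5×5 linear system over states ≠ 4 gives exactly h = [10, 10, 10, 10, 0, 10] (h[4] = 0 is the target).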